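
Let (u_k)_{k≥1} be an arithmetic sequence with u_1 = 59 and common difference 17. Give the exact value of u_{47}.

u_k = 59 + (k - 1)·17.
u_{47} = 59 + 46·17 = 841.

841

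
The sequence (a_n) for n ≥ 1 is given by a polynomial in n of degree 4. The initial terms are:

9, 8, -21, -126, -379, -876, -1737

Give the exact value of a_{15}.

1st diffs: -1, -29, -105, -253, -497, -861.
2nd diffs: -28, -76, -148, -244, -364.
3rd diffs: -48, -72, -96, -120.
4th diffs: -24, -24, -24 (constant).
So a_n = -n^4 + 2n^3 - n^2 + 3n + 6.
Evaluating at n = 15 gives a_{15} = -44049.

-44049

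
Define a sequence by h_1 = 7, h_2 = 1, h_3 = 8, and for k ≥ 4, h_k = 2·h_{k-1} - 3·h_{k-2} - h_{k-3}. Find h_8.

27

h_4 = 6;  h_5 = -13;  h_6 = -52;  h_7 = -71;  h_8 = 27.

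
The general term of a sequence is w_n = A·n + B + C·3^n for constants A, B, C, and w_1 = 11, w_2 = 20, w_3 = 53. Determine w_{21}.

The three given values yield: A + B + 3C = 11; 2A + B + 9C = 20; 3A + B + 27C = 53.
Subtracting the first from the second: A + 6C = 9.
Subtracting the second from the third: A + 18C = 33.
Solving: C = 2, A = -3, then B = 8.
Therefore w_{21} = -63 + 8 + 2·10460353203 = 20920706351.

20920706351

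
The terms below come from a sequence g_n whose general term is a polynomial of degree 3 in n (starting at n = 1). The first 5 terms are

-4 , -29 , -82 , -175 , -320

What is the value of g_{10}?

1st diffs: -25, -53, -93, -145.
2nd diffs: -28, -40, -52.
3rd diffs: -12, -12 (constant).
Newton forward-difference form: g_n = -4 + (-25)·C(n-1,1) + (-28)·C(n-1,2) + (-12)·C(n-1,3).
At n = 10: n-1 = 9, so g_{10} = -4 - 225 - 1008 - 1008 = -2245.

-2245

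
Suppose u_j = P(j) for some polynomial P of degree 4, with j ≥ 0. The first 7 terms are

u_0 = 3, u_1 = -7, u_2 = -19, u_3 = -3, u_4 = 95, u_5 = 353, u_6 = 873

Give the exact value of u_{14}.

1st diffs: -10, -12, 16, 98, 258, 520.
2nd diffs: -2, 28, 82, 160, 262.
3rd diffs: 30, 54, 78, 102.
4th diffs: 24, 24, 24 (constant).
Newton forward-difference form: u_j = 3 + (-10)·C(j,1) + (-2)·C(j,2) + 30·C(j,3) + 24·C(j,4).
At j = 14: j = 14, so u_{14} = 3 - 140 - 182 + 10920 + 24024 = 34625.

34625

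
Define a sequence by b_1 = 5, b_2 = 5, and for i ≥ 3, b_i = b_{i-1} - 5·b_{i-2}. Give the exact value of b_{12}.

-15120

Step forward from the initial values:
b_3 = -20;  b_4 = -45;  b_5 = 55;  b_6 = 280;  b_7 = 5;  b_8 = -1395;  b_9 = -1420;  b_{10} = 5555;  b_{11} = 12655;  b_{12} = -15120.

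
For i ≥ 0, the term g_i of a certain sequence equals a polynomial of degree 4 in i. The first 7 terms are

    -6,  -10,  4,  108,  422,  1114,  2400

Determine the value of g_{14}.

75832

1st diffs: -4, 14, 104, 314, 692, 1286.
2nd diffs: 18, 90, 210, 378, 594.
3rd diffs: 72, 120, 168, 216.
4th diffs: 48, 48, 48 (constant).
Newton forward-difference form: g_i = -6 + (-4)·C(i,1) + 18·C(i,2) + 72·C(i,3) + 48·C(i,4).
At i = 14: i = 14, so g_{14} = -6 - 56 + 1638 + 26208 + 48048 = 75832.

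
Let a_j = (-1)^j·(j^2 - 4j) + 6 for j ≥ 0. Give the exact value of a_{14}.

146

(-1)^14 = 1; j^2 - 4j at j=14 is 140; so a_{14} = 146.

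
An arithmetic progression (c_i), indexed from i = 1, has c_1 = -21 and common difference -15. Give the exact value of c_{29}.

c_i = -21 + (i - 1)·(-15).
c_{29} = -21 + 28·(-15) = -441.

-441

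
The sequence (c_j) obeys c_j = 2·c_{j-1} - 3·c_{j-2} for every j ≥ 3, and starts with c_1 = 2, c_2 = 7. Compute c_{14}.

Iterate the recurrence:
c_3 = 8; c_4 = -5; c_5 = -34; …; c_{11} = -592; c_{12} = -1709; c_{13} = -1642; c_{14} = 1843.

1843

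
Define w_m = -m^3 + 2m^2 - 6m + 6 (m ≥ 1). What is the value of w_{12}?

-1506

w_{12} = -1·12^3 + 2·12^2 - 6·12 + 6 = -1506.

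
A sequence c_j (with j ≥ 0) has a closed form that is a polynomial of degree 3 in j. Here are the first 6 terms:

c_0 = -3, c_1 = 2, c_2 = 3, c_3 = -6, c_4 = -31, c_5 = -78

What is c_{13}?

-1966

1st diffs: 5, 1, -9, -25, -47.
2nd diffs: -4, -10, -16, -22.
3rd diffs: -6, -6, -6 (constant).
So c_j = -j^3 + j^2 + 5j - 3.
Evaluating at j = 13 gives c_{13} = -1966.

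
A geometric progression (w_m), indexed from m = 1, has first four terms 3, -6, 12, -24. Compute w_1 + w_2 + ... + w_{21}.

Common ratio r = -2.
w_m = 3·(-2)^(m-1).
S = 3·((-2)^21 - 1)/(-2 - 1) = 3·(-2097152 - 1)/(-3) = 2097153.

2097153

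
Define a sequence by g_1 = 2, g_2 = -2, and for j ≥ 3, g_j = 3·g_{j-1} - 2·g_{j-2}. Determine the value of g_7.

-250

Step forward from the initial values:
g_3 = -10;  g_4 = -26;  g_5 = -58;  g_6 = -122;  g_7 = -250.
(Characteristic roots are 2 and 1.)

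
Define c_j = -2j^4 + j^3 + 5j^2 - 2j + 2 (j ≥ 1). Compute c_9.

c_9 = -2·9^4 + 1·9^3 + 5·9^2 - 2·9 + 2 = -12004.

-12004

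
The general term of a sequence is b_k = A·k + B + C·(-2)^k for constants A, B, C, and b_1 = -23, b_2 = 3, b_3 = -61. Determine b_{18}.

Plug in k = 1, 2, 3: A + B - 2C = -23; 2A + B + 4C = 3; 3A + B - 8C = -61.
Subtracting the first from the second: A + 6C = 26.
Subtracting the second from the third: A - 12C = -64.
Solving: C = 5, A = -4, then B = -9.
So b_k = -4·k + (-9) + 5·(-2)^k; at k=18 this is 1310639.

1310639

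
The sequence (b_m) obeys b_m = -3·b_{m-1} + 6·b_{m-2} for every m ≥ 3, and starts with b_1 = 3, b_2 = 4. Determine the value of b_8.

-594

Compute successive terms:
b_3 = 6, b_4 = 6, b_5 = 18, b_6 = -18, b_7 = 162, b_8 = -594.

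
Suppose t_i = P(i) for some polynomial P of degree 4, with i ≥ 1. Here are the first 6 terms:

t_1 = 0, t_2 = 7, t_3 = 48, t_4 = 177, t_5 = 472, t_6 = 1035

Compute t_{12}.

18777

1st diffs: 7, 41, 129, 295, 563.
2nd diffs: 34, 88, 166, 268.
3rd diffs: 54, 78, 102.
4th diffs: 24, 24 (constant).
So t_i = i^4 - i^3 - 2i^2 + 5i - 3.
Evaluating at i = 12 gives t_{12} = 18777.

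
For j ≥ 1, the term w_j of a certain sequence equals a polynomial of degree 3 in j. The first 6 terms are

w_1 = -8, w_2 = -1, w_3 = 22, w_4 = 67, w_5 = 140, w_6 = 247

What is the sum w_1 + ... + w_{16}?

1st diffs: 7, 23, 45, 73, 107.
2nd diffs: 16, 22, 28, 34.
3rd diffs: 6, 6, 6 (constant).
Newton forward-difference form: w_j = -8 + 7·C(j-1,1) + 16·C(j-1,2) + 6·C(j-1,3).
Continuing: …, 394, 587, 832, 1135, …, w_{16} = 4507.
Summing j = 1..16 (16 terms) gives 20592.

20592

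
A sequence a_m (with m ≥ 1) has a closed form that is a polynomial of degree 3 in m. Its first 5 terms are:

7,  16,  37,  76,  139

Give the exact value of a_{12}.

1756

1st diffs: 9, 21, 39, 63.
2nd diffs: 12, 18, 24.
3rd diffs: 6, 6 (constant).
So a_m = m^3 + 2m + 4.
Evaluating at m = 12 gives a_{12} = 1756.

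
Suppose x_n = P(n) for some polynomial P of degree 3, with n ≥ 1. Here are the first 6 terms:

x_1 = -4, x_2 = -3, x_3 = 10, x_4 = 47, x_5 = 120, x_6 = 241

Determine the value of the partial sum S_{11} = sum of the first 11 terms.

1st diffs: 1, 13, 37, 73, 121.
2nd diffs: 12, 24, 36, 48.
3rd diffs: 12, 12, 12 (constant).
So x_n = 2n^3 - 6n^2 + 5n - 5.
Continuing: …, 422, 675, 1012, 1445, …, x_{11} = 1986.
Summing n = 1..11 (11 terms) gives 5951.

5951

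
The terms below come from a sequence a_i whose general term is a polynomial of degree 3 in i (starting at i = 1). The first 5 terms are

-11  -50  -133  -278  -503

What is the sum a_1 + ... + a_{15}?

1st diffs: -39, -83, -145, -225.
2nd diffs: -44, -62, -80.
3rd diffs: -18, -18 (constant).
Newton forward-difference form: a_i = -11 + (-39)·C(i-1,1) + (-44)·C(i-1,2) + (-18)·C(i-1,3).
Continuing: …, -826, -1265, -1838, -2563, …, a_{15} = -11113.
Summing i = 1..15 (15 terms) gives -48850.

-48850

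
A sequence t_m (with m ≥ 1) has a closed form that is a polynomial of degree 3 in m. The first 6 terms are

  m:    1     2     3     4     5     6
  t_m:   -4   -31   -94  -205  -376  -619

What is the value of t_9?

1st diffs: -27, -63, -111, -171, -243.
2nd diffs: -36, -48, -60, -72.
3rd diffs: -12, -12, -12 (constant).
So t_m = -2m^3 - 6m^2 + 5m - 1.
Evaluating at m = 9 gives t_9 = -1900.

-1900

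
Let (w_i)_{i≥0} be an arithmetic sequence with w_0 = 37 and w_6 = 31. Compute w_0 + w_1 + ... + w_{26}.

Common difference d = (31 - 37) / (6 - 0) = -1.
w_i = 37 + (i - 0)·(-1).
w_{26} = 11; S = 27·(37 + 11)/2 = 648.

648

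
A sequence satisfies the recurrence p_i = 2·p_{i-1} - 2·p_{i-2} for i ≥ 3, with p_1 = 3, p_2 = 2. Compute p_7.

Applying the relation repeatedly:
p_3 = -2  p_4 = -8  p_5 = -12  p_6 = -8  p_7 = 8.

8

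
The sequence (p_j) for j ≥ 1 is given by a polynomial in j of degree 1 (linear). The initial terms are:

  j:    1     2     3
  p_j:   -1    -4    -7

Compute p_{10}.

1st diffs: -3, -3 (constant).
So p_j = -3j + 2.
Evaluating at j = 10 gives p_{10} = -28.

-28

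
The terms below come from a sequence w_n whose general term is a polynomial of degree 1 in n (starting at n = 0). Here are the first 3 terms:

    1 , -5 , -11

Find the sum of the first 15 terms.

-615

1st diffs: -6, -6 (constant).
So w_n = -6n + 1.
Continuing: …, -17, -23, -29, -35, …, w_{14} = -83.
Summing n = 0..14 (15 terms) gives -615.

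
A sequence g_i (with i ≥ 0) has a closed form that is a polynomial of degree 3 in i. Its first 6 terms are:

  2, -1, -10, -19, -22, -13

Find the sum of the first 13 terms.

1st diffs: -3, -9, -9, -3, 9.
2nd diffs: -6, 0, 6, 12.
3rd diffs: 6, 6, 6 (constant).
Newton forward-difference form: g_i = 2 + (-3)·C(i,1) + (-6)·C(i,2) + 6·C(i,3).
Continuing: …, 14, 65, 146, 263, …, g_{12} = 890.
Summing i = 0..12 (13 terms) gives 2366.

2366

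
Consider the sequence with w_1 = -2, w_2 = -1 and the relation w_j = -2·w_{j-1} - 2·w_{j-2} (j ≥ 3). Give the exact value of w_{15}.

Compute successive terms:
w_3 = 6, w_4 = -10, w_5 = 8, …, w_{12} = -160, w_{13} = 128, w_{14} = 64, w_{15} = -384.

-384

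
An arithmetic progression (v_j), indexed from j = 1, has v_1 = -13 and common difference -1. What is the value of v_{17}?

-29

v_j = -13 + (j - 1)·(-1).
v_{17} = -13 + 16·(-1) = -29.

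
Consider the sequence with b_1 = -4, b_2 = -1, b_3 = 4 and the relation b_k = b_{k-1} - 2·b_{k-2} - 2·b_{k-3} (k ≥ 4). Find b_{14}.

Step forward from the initial values:
b_4 = 14  b_5 = 8  b_6 = -28  …  b_{11} = 104  b_{12} = -984  b_{13} = -1944  b_{14} = -184.

-184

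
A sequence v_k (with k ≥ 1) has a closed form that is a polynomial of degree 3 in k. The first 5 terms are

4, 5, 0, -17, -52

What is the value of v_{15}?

-2712

1st diffs: 1, -5, -17, -35.
2nd diffs: -6, -12, -18.
3rd diffs: -6, -6 (constant).
Newton forward-difference form: v_k = 4 + 1·C(k-1,1) + (-6)·C(k-1,2) + (-6)·C(k-1,3).
At k = 15: k-1 = 14, so v_{15} = 4 + 14 - 546 - 2184 = -2712.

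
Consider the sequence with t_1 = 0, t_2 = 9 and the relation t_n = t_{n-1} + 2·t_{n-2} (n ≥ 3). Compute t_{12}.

6147

Applying the relation repeatedly:
t_3 = 9  t_4 = 27  t_5 = 45  t_6 = 99  t_7 = 189  t_8 = 387  t_9 = 765  t_{10} = 1539  t_{11} = 3069  t_{12} = 6147.
(Characteristic roots are 2 and -1.)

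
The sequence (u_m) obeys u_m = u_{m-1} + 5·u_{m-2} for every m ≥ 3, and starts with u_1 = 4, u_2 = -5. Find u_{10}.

4190

Applying the relation repeatedly:
u_3 = 15  u_4 = -10  u_5 = 65  u_6 = 15  u_7 = 340  u_8 = 415  u_9 = 2115  u_{10} = 4190.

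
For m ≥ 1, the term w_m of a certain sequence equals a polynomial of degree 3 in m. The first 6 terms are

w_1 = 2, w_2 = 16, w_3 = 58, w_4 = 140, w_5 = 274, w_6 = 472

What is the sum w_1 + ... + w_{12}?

1st diffs: 14, 42, 82, 134, 198.
2nd diffs: 28, 40, 52, 64.
3rd diffs: 12, 12, 12 (constant).
Newton forward-difference form: w_m = 2 + 14·C(m-1,1) + 28·C(m-1,2) + 12·C(m-1,3).
Continuing: …, 746, 1108, 1570, 2144, …, w_{12} = 3676.
Summing m = 1..12 (12 terms) gives 13048.

13048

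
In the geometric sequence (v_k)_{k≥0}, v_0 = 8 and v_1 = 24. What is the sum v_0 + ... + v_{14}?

57395624

Common ratio r = 3.
v_k = 8·3^(k-0).
S = 8·(3^15 - 1)/(3 - 1) = 8·(14348907 - 1)/(2) = 57395624.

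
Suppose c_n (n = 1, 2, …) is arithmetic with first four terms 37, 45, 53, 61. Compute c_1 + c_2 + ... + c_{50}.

11650

Common difference d = 8.
c_n = 37 + (n - 1)·8.
c_{50} = 429; S = 50·(37 + 429)/2 = 11650.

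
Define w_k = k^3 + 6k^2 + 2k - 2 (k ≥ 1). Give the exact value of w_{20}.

w_{20} = 1·20^3 + 6·20^2 + 2·20 - 2 = 10438.

10438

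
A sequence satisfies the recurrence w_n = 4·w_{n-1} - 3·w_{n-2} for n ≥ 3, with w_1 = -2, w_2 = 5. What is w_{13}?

1860038

Applying the relation repeatedly:
w_3 = 26  w_4 = 89  w_5 = 278  …  w_{10} = 68885  w_{11} = 206666  w_{12} = 620009  w_{13} = 1860038.
(Characteristic roots are 3 and 1.)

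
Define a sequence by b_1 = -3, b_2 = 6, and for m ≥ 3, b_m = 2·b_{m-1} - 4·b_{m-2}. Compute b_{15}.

Step forward from the initial values:
b_3 = 24;  b_4 = 24;  b_5 = -48;  …;  b_{12} = -12288;  b_{13} = -12288;  b_{14} = 24576;  b_{15} = 98304.

98304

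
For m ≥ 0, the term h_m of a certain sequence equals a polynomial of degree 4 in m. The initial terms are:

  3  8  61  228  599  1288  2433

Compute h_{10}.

1st diffs: 5, 53, 167, 371, 689, 1145.
2nd diffs: 48, 114, 204, 318, 456.
3rd diffs: 66, 90, 114, 138.
4th diffs: 24, 24, 24 (constant).
Newton forward-difference form: h_m = 3 + 5·C(m,1) + 48·C(m,2) + 66·C(m,3) + 24·C(m,4).
At m = 10: m = 10, so h_{10} = 3 + 50 + 2160 + 7920 + 5040 = 15173.

15173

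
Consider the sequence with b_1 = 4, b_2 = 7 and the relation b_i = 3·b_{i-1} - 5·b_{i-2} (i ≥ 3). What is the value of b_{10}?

Applying the relation repeatedly:
b_3 = 1, b_4 = -32, b_5 = -101, b_6 = -143, b_7 = 76, b_8 = 943, b_9 = 2449, b_{10} = 2632.

2632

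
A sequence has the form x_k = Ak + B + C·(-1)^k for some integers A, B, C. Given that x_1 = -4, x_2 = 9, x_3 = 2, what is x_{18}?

57

At k = 1, 2, 3: A + B - C = -4; 2A + B + C = 9; 3A + B - C = 2.
Subtracting the first from the second: A + 2C = 13.
Subtracting the second from the third: A - 2C = -7.
Solving: C = 5, A = 3, then B = -2.
So x_k = 3·k + (-2) + 5·(-1)^k; at k=18 this is 57.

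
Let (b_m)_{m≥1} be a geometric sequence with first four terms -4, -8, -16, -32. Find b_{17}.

Common ratio r = 2.
b_m = (-4)·2^(m-1).
b_{17} = (-4)·2^16 = -262144.

-262144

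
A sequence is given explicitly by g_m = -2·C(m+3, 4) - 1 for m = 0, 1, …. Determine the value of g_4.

C(7, 4) = 35, so g_4 = -71.

-71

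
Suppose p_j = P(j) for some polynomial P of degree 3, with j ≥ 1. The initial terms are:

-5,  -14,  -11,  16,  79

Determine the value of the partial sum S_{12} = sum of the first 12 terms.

1st diffs: -9, 3, 27, 63.
2nd diffs: 12, 24, 36.
3rd diffs: 12, 12 (constant).
So p_j = 2j^3 - 6j^2 - 5j + 4.
Continuing: …, 190, 361, 604, 931, …, p_{12} = 2536.
Summing j = 1..12 (12 terms) gives 7926.

7926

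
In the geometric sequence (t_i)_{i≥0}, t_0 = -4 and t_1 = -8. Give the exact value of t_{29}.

-2147483648

Common ratio r = 2.
t_i = (-4)·2^(i-0).
t_{29} = (-4)·2^29 = -2147483648.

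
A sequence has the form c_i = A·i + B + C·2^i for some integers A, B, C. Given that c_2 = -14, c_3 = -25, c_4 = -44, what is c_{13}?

The three given values yield: 2A + B + 4C = -14; 3A + B + 8C = -25; 4A + B + 16C = -44.
Subtracting the first from the second: A + 4C = -11.
Subtracting the second from the third: A + 8C = -19.
Solving: C = -2, A = -3, then B = 0.
Hence c_{13} = -3·13 + 0 + (-2)·8192 = -16423.

-16423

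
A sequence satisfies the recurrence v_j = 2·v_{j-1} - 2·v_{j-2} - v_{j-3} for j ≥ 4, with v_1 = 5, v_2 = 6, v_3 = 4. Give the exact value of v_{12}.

-674

Applying the relation repeatedly:
v_4 = -9, v_5 = -32, v_6 = -50, v_7 = -27, v_8 = 78, v_9 = 260, v_{10} = 391, v_{11} = 184, v_{12} = -674.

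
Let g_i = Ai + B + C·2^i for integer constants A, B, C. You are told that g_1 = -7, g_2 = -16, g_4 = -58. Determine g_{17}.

Write the equations: A + B + 2C = -7; 2A + B + 4C = -16; 4A + B + 16C = -58.
Subtracting the first from the second: A + 2C = -9.
Subtracting the second from the third: 2A + 12C = -42.
Solving: C = -3, A = -3, then B = 2.
So g_i = -3·i + 2 + (-3)·2^i; at i=17 this is -393265.

-393265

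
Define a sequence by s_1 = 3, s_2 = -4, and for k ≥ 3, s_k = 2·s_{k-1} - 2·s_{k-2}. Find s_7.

56

Compute successive terms:
s_3 = -14;  s_4 = -20;  s_5 = -12;  s_6 = 16;  s_7 = 56.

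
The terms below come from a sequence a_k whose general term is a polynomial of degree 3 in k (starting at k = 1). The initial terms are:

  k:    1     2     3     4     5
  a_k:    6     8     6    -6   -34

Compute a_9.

1st diffs: 2, -2, -12, -28.
2nd diffs: -4, -10, -16.
3rd diffs: -6, -6 (constant).
Newton forward-difference form: a_k = 6 + 2·C(k-1,1) + (-4)·C(k-1,2) + (-6)·C(k-1,3).
At k = 9: k-1 = 8, so a_9 = 6 + 16 - 112 - 336 = -426.

-426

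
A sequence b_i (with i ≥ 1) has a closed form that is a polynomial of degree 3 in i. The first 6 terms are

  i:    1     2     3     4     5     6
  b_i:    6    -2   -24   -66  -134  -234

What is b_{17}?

-5162

1st diffs: -8, -22, -42, -68, -100.
2nd diffs: -14, -20, -26, -32.
3rd diffs: -6, -6, -6 (constant).
Newton forward-difference form: b_i = 6 + (-8)·C(i-1,1) + (-14)·C(i-1,2) + (-6)·C(i-1,3).
At i = 17: i-1 = 16, so b_{17} = 6 - 128 - 1680 - 3360 = -5162.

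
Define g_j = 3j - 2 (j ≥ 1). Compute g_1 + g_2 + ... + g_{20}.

590

Over j = 1..20: Σj = 210.
Total = (3)·210 + (-2)·20 = 590.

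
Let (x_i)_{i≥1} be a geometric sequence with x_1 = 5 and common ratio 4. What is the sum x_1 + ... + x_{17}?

28633115305

x_i = 5·4^(i-1).
S = 5·(4^17 - 1)/(4 - 1) = 5·(17179869184 - 1)/(3) = 28633115305.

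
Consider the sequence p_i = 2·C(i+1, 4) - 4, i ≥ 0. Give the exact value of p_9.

416

C(10, 4) = 210, so p_9 = 416.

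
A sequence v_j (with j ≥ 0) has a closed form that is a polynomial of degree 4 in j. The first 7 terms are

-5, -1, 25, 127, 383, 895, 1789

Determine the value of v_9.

1st diffs: 4, 26, 102, 256, 512, 894.
2nd diffs: 22, 76, 154, 256, 382.
3rd diffs: 54, 78, 102, 126.
4th diffs: 24, 24, 24 (constant).
Newton forward-difference form: v_j = -5 + 4·C(j,1) + 22·C(j,2) + 54·C(j,3) + 24·C(j,4).
At j = 9: j = 9, so v_9 = -5 + 36 + 792 + 4536 + 3024 = 8383.

8383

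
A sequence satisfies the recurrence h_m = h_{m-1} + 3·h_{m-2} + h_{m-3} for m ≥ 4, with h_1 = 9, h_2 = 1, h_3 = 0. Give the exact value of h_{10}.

1489

h_4 = 12; h_5 = 13; h_6 = 49; h_7 = 100; h_8 = 260; h_9 = 609; h_{10} = 1489.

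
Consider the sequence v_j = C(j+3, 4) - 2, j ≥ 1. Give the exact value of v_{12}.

1363

C(15, 4) = 1365, so v_{12} = 1363.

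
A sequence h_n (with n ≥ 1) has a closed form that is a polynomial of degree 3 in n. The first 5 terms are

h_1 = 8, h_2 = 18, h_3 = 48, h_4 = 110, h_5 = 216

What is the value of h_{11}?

1st diffs: 10, 30, 62, 106.
2nd diffs: 20, 32, 44.
3rd diffs: 12, 12 (constant).
Newton forward-difference form: h_n = 8 + 10·C(n-1,1) + 20·C(n-1,2) + 12·C(n-1,3).
At n = 11: n-1 = 10, so h_{11} = 8 + 100 + 900 + 1440 = 2448.

2448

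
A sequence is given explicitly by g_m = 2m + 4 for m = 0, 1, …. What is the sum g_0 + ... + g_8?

Over m = 0..8: Σm = 36.
Total = (2)·36 + (4)·9 = 108.

108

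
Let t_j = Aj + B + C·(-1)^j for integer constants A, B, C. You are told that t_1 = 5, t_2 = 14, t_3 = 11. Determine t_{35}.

107

The three given values yield: A + B - C = 5; 2A + B + C = 14; 3A + B - C = 11.
Subtracting the first from the second: A + 2C = 9.
Subtracting the second from the third: A - 2C = -3.
Solving: C = 3, A = 3, then B = 5.
Therefore t_{35} = 105 + 5 + 3·(-1) = 107.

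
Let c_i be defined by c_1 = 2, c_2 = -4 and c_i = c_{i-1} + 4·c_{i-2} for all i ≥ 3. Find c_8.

c_3 = 4; c_4 = -12; c_5 = 4; c_6 = -44; c_7 = -28; c_8 = -204.

-204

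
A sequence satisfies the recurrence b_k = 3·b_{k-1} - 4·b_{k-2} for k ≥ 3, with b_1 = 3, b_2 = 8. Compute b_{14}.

-23932

Step forward from the initial values:
b_3 = 12; b_4 = 4; b_5 = -36; …; b_{11} = 3996; b_{12} = 4804; b_{13} = -1572; b_{14} = -23932.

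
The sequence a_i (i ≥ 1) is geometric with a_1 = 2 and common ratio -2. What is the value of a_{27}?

134217728

a_i = 2·(-2)^(i-1).
a_{27} = 2·(-2)^26 = 134217728.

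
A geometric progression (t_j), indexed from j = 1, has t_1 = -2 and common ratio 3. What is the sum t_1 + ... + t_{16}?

-43046720

t_j = (-2)·3^(j-1).
S = (-2)·(3^16 - 1)/(3 - 1) = (-2)·(43046721 - 1)/(2) = -43046720.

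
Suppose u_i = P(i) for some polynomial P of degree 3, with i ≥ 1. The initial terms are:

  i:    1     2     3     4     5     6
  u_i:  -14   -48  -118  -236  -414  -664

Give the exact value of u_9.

1st diffs: -34, -70, -118, -178, -250.
2nd diffs: -36, -48, -60, -72.
3rd diffs: -12, -12, -12 (constant).
So u_i = -2i^3 - 6i^2 - 2i - 4.
Evaluating at i = 9 gives u_9 = -1966.

-1966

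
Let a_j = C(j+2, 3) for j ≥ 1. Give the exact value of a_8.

C(10, 3) = 120, so a_8 = 120.

120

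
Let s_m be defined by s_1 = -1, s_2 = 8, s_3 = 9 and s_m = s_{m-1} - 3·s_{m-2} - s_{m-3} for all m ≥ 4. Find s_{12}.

2562

Compute successive terms:
s_4 = -14, s_5 = -49, s_6 = -16, s_7 = 145, s_8 = 242, s_9 = -177, s_{10} = -1048, s_{11} = -759, s_{12} = 2562.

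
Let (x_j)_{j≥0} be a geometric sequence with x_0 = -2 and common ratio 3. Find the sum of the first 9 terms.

x_j = (-2)·3^(j-0).
S = (-2)·(3^9 - 1)/(3 - 1) = (-2)·(19683 - 1)/(2) = -19682.

-19682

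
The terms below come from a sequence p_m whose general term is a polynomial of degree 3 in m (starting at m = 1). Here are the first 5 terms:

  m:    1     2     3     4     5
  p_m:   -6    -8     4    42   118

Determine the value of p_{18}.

1st diffs: -2, 12, 38, 76.
2nd diffs: 14, 26, 38.
3rd diffs: 12, 12 (constant).
So p_m = 2m^3 - 5m^2 - m - 2.
Evaluating at m = 18 gives p_{18} = 10024.

10024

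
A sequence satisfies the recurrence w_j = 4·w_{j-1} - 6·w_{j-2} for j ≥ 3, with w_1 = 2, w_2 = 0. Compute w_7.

Compute successive terms:
w_3 = -12  w_4 = -48  w_5 = -120  w_6 = -192  w_7 = -48.

-48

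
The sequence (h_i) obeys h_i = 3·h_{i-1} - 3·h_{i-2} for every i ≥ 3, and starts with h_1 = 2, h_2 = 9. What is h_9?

-567

Step forward from the initial values:
h_3 = 21, h_4 = 36, h_5 = 45, h_6 = 27, h_7 = -54, h_8 = -243, h_9 = -567.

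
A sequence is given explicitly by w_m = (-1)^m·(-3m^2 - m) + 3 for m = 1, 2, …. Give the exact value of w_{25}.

1903

(-1)^25 = -1; -3m^2 - m at m=25 is -1900; so w_{25} = 1903.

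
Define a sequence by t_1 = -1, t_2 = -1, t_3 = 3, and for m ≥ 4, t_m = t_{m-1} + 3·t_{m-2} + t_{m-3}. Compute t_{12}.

Applying the relation repeatedly:
t_4 = -1  t_5 = 7  t_6 = 7  t_7 = 27  t_8 = 55  t_9 = 143  t_{10} = 335  t_{11} = 819  t_{12} = 1967.

1967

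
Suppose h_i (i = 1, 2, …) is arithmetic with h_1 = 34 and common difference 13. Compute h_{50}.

h_i = 34 + (i - 1)·13.
h_{50} = 34 + 49·13 = 671.

671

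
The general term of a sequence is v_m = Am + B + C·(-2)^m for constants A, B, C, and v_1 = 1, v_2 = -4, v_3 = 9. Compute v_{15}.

32781

The three given values yield: A + B - 2C = 1; 2A + B + 4C = -4; 3A + B - 8C = 9.
Subtracting the first from the second: A + 6C = -5.
Subtracting the second from the third: A - 12C = 13.
Solving: C = -1, A = 1, then B = -2.
Therefore v_{15} = 15 + (-2) + (-1)·(-32768) = 32781.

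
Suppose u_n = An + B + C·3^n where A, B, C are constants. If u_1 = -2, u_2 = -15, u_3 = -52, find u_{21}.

-20920706422

The three given values yield: A + B + 3C = -2; 2A + B + 9C = -15; 3A + B + 27C = -52.
Subtracting the first from the second: A + 6C = -13.
Subtracting the second from the third: A + 18C = -37.
Solving: C = -2, A = -1, then B = 5.
Hence u_{21} = -1·21 + 5 + (-2)·10460353203 = -20920706422.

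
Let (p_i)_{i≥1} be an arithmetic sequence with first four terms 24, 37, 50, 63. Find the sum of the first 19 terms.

2679

Common difference d = 13.
p_i = 24 + (i - 1)·13.
p_{19} = 258; S = 19·(24 + 258)/2 = 2679.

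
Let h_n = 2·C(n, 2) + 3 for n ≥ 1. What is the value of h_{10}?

93

C(10, 2) = 45, so h_{10} = 93.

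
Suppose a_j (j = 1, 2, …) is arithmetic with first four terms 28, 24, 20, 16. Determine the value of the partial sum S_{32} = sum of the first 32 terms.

Common difference d = -4.
a_j = 28 + (j - 1)·(-4).
a_{32} = -96; S = 32·(28 + (-96))/2 = -1088.

-1088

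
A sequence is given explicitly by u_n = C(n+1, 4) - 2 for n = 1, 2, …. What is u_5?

C(6, 4) = 15, so u_5 = 13.

13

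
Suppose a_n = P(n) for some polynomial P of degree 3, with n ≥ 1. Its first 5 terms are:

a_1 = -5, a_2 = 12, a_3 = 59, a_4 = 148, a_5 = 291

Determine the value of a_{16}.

8860

1st diffs: 17, 47, 89, 143.
2nd diffs: 30, 42, 54.
3rd diffs: 12, 12 (constant).
Newton forward-difference form: a_n = -5 + 17·C(n-1,1) + 30·C(n-1,2) + 12·C(n-1,3).
At n = 16: n-1 = 15, so a_{16} = -5 + 255 + 3150 + 5460 = 8860.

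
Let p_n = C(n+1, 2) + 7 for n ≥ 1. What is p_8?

C(9, 2) = 36, so p_8 = 43.

43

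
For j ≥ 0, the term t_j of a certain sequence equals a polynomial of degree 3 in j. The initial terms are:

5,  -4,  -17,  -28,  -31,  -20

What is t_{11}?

1st diffs: -9, -13, -11, -3, 11.
2nd diffs: -4, 2, 8, 14.
3rd diffs: 6, 6, 6 (constant).
Newton forward-difference form: t_j = 5 + (-9)·C(j,1) + (-4)·C(j,2) + 6·C(j,3).
At j = 11: j = 11, so t_{11} = 5 - 99 - 220 + 990 = 676.

676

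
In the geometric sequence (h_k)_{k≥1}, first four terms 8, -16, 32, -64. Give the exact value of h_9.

2048

Common ratio r = -2.
h_k = 8·(-2)^(k-1).
h_9 = 8·(-2)^8 = 2048.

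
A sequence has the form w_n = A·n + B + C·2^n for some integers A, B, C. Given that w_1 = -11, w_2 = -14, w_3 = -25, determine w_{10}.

The three given values yield: A + B + 2C = -11; 2A + B + 4C = -14; 3A + B + 8C = -25.
Subtracting the first from the second: A + 2C = -3.
Subtracting the second from the third: A + 4C = -11.
Solving: C = -4, A = 5, then B = -8.
Hence w_{10} = 5·10 + (-8) + (-4)·1024 = -4054.

-4054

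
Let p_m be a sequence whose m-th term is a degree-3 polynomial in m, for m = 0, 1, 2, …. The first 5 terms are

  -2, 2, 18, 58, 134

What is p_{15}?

6778

1st diffs: 4, 16, 40, 76.
2nd diffs: 12, 24, 36.
3rd diffs: 12, 12 (constant).
Newton forward-difference form: p_m = -2 + 4·C(m,1) + 12·C(m,2) + 12·C(m,3).
At m = 15: m = 15, so p_{15} = -2 + 60 + 1260 + 5460 = 6778.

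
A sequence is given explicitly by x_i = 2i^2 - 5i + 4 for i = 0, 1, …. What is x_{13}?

277

x_{13} = 2·13^2 - 5·13 + 4 = 277.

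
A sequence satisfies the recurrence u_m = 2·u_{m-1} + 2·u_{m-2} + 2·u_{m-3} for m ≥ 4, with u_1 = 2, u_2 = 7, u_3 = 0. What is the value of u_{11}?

29544

Iterate the recurrence:
u_4 = 18; u_5 = 50; u_6 = 136; u_7 = 408; u_8 = 1188; u_9 = 3464; u_{10} = 10120; u_{11} = 29544.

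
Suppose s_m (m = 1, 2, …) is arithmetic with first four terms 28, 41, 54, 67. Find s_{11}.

Common difference d = 13.
s_m = 28 + (m - 1)·13.
s_{11} = 28 + 10·13 = 158.

158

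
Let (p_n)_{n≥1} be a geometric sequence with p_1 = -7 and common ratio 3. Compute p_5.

-567

p_n = (-7)·3^(n-1).
p_5 = (-7)·3^4 = -567.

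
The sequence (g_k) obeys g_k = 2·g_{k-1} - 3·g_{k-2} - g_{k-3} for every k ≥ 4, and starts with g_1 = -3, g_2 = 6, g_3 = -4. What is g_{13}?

g_4 = -23  g_5 = -40  g_6 = -7  g_7 = 129  g_8 = 319  g_9 = 258  g_{10} = -570  g_{11} = -2233  g_{12} = -3014  g_{13} = 1241.

1241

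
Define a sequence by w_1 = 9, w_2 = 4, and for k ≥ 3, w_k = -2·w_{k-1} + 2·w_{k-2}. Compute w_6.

Step forward from the initial values:
w_3 = 10;  w_4 = -12;  w_5 = 44;  w_6 = -112.

-112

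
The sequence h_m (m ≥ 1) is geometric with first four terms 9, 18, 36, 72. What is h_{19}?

Common ratio r = 2.
h_m = 9·2^(m-1).
h_{19} = 9·2^18 = 2359296.

2359296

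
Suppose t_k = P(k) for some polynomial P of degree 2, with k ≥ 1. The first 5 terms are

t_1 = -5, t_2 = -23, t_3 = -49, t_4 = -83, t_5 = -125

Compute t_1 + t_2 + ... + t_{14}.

-4620

1st diffs: -18, -26, -34, -42.
2nd diffs: -8, -8, -8 (constant).
Newton forward-difference form: t_k = -5 + (-18)·C(k-1,1) + (-8)·C(k-1,2).
Continuing: …, -175, -233, -299, -373, …, t_{14} = -863.
Summing k = 1..14 (14 terms) gives -4620.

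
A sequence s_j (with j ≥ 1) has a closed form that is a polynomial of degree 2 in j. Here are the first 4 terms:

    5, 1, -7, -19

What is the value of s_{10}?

-175

1st diffs: -4, -8, -12.
2nd diffs: -4, -4 (constant).
So s_j = -2j^2 + 2j + 5.
Evaluating at j = 10 gives s_{10} = -175.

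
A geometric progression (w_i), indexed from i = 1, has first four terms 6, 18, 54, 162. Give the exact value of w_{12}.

Common ratio r = 3.
w_i = 6·3^(i-1).
w_{12} = 6·3^11 = 1062882.

1062882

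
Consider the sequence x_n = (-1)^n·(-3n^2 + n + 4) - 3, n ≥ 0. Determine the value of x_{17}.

843

(-1)^17 = -1; -3n^2 + n + 4 at n=17 is -846; so x_{17} = 843.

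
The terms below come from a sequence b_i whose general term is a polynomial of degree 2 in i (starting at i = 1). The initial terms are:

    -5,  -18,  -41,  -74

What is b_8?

1st diffs: -13, -23, -33.
2nd diffs: -10, -10 (constant).
So b_i = -5i^2 + 2i - 2.
Evaluating at i = 8 gives b_8 = -306.

-306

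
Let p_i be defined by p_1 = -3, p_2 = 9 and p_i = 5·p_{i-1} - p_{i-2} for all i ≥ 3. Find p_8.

Step forward from the initial values:
p_3 = 48;  p_4 = 231;  p_5 = 1107;  p_6 = 5304;  p_7 = 25413;  p_8 = 121761.

121761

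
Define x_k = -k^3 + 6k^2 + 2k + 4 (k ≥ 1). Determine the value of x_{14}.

x_{14} = -1·14^3 + 6·14^2 + 2·14 + 4 = -1536.

-1536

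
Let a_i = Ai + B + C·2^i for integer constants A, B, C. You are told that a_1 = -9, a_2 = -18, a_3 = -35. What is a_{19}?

The three given values yield: A + B + 2C = -9; 2A + B + 4C = -18; 3A + B + 8C = -35.
Subtracting the first from the second: A + 2C = -9.
Subtracting the second from the third: A + 4C = -17.
Solving: C = -4, A = -1, then B = 0.
Therefore a_{19} = -19 + 0 + (-4)·524288 = -2097171.

-2097171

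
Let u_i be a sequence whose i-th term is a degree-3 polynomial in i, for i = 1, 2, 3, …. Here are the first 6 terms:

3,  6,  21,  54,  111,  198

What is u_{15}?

1st diffs: 3, 15, 33, 57, 87.
2nd diffs: 12, 18, 24, 30.
3rd diffs: 6, 6, 6 (constant).
So u_i = i^3 - 4i + 6.
Evaluating at i = 15 gives u_{15} = 3321.

3321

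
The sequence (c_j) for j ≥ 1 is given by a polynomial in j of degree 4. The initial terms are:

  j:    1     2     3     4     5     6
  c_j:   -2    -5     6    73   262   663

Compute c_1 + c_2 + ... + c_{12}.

42656

1st diffs: -3, 11, 67, 189, 401.
2nd diffs: 14, 56, 122, 212.
3rd diffs: 42, 66, 90.
4th diffs: 24, 24 (constant).
Newton forward-difference form: c_j = -2 + (-3)·C(j-1,1) + 14·C(j-1,2) + 42·C(j-1,3) + 24·C(j-1,4).
Continuing: …, 1390, 2581, 4398, 7027, …, c_{12} = 15585.
Summing j = 1..12 (12 terms) gives 42656.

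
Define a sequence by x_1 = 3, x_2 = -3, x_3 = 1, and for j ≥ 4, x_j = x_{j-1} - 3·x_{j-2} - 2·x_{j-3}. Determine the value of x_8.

Iterate the recurrence:
x_4 = 4; x_5 = 7; x_6 = -7; x_7 = -36; x_8 = -29.

-29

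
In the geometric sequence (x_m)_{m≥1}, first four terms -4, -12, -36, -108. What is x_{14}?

-6377292

Common ratio r = 3.
x_m = (-4)·3^(m-1).
x_{14} = (-4)·3^13 = -6377292.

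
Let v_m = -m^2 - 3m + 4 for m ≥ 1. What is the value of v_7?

-66

v_7 = -1·7^2 - 3·7 + 4 = -66.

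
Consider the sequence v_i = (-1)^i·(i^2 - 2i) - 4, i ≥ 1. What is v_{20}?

(-1)^20 = 1; i^2 - 2i at i=20 is 360; so v_{20} = 356.

356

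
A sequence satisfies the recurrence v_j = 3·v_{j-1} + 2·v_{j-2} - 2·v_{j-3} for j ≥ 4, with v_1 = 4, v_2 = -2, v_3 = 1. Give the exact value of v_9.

Iterate the recurrence:
v_4 = -9, v_5 = -21, v_6 = -83, v_7 = -273, v_8 = -943, v_9 = -3209.

-3209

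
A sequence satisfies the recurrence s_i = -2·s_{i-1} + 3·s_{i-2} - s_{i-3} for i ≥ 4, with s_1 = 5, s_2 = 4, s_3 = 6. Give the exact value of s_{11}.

19309

Step forward from the initial values:
s_4 = -5;  s_5 = 24;  s_6 = -69;  s_7 = 215;  s_8 = -661;  s_9 = 2036;  s_{10} = -6270;  s_{11} = 19309.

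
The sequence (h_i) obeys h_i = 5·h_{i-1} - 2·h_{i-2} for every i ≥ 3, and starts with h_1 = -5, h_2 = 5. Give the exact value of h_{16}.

13437858885

Step forward from the initial values:
h_3 = 35, h_4 = 165, h_5 = 755, …, h_{13} = 141576755, h_{14} = 645809845, h_{15} = 2945895715, h_{16} = 13437858885.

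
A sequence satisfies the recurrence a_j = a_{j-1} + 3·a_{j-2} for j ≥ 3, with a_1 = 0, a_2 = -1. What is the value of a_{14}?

-14209

Applying the relation repeatedly:
a_3 = -1; a_4 = -4; a_5 = -7; …; a_{11} = -1159; a_{12} = -2683; a_{13} = -6160; a_{14} = -14209.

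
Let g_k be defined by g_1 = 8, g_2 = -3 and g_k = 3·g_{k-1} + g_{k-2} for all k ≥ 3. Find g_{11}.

Applying the relation repeatedly:
g_3 = -1; g_4 = -6; g_5 = -19; g_6 = -63; g_7 = -208; g_8 = -687; g_9 = -2269; g_{10} = -7494; g_{11} = -24751.

-24751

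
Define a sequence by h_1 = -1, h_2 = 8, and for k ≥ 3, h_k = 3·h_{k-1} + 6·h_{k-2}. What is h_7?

8046

h_3 = 18, h_4 = 102, h_5 = 414, h_6 = 1854, h_7 = 8046.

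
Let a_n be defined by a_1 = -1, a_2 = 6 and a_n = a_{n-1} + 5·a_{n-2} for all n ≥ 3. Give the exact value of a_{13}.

203351

Step forward from the initial values:
a_3 = 1;  a_4 = 31;  a_5 = 36;  …;  a_{10} = 9811;  a_{11} = 25716;  a_{12} = 74771;  a_{13} = 203351.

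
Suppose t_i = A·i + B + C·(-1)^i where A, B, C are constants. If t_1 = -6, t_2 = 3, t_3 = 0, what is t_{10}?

The three given values yield: A + B - C = -6; 2A + B + C = 3; 3A + B - C = 0.
Subtracting the first from the second: A + 2C = 9.
Subtracting the second from the third: A - 2C = -3.
Solving: C = 3, A = 3, then B = -6.
So t_i = 3·i + (-6) + 3·(-1)^i; at i=10 this is 27.

27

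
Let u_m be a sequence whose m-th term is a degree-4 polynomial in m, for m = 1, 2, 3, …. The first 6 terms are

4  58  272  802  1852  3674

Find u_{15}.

120152

1st diffs: 54, 214, 530, 1050, 1822.
2nd diffs: 160, 316, 520, 772.
3rd diffs: 156, 204, 252.
4th diffs: 48, 48 (constant).
So u_m = 2m^4 + 6m^3 - 6m^2 + 2.
Evaluating at m = 15 gives u_{15} = 120152.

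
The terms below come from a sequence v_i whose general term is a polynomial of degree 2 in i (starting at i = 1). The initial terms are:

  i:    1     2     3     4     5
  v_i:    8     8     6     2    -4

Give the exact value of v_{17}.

1st diffs: 0, -2, -4, -6.
2nd diffs: -2, -2, -2 (constant).
Newton forward-difference form: v_i = 8 + (-2)·C(i-1,2).
At i = 17: i-1 = 16, so v_{17} = 8 - 240 = -232.

-232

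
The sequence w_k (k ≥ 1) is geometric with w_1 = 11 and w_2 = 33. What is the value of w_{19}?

Common ratio r = 3.
w_k = 11·3^(k-1).
w_{19} = 11·3^18 = 4261625379.

4261625379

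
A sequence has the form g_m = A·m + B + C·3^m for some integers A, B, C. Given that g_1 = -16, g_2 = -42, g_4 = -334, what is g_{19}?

-4649045908

The three given values yield: A + B + 3C = -16; 2A + B + 9C = -42; 4A + B + 81C = -334.
Subtracting the first from the second: A + 6C = -26.
Subtracting the second from the third: 2A + 72C = -292.
Solving: C = -4, A = -2, then B = -2.
So g_m = -2·m + (-2) + (-4)·3^m; at m=19 this is -4649045908.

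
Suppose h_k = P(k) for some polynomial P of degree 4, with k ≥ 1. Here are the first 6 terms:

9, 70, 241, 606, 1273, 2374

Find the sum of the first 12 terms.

1st diffs: 61, 171, 365, 667, 1101.
2nd diffs: 110, 194, 302, 434.
3rd diffs: 84, 108, 132.
4th diffs: 24, 24 (constant).
Newton forward-difference form: h_k = 9 + 61·C(k-1,1) + 110·C(k-1,2) + 84·C(k-1,3) + 24·C(k-1,4).
Continuing: …, 4065, 6526, 9961, 14598, …, h_{12} = 28510.
Summing k = 1..12 (12 terms) gives 88922.

88922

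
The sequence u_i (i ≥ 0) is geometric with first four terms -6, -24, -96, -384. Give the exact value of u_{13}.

-402653184

Common ratio r = 4.
u_i = (-6)·4^(i-0).
u_{13} = (-6)·4^13 = -402653184.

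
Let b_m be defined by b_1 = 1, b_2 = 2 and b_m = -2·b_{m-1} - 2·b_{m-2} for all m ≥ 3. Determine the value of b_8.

b_3 = -6;  b_4 = 8;  b_5 = -4;  b_6 = -8;  b_7 = 24;  b_8 = -32.

-32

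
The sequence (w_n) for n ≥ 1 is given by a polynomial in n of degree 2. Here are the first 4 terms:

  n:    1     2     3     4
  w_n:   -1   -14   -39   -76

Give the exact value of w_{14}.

-1106

1st diffs: -13, -25, -37.
2nd diffs: -12, -12 (constant).
Newton forward-difference form: w_n = -1 + (-13)·C(n-1,1) + (-12)·C(n-1,2).
At n = 14: n-1 = 13, so w_{14} = -1 - 169 - 936 = -1106.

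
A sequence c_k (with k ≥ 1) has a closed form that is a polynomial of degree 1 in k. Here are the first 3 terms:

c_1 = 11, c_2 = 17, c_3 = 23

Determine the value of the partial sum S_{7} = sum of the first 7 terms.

1st diffs: 6, 6 (constant).
So c_k = 6k + 5.
Continuing: 29, 35, 41, 47.
Summing k = 1..7 (7 terms) gives 203.

203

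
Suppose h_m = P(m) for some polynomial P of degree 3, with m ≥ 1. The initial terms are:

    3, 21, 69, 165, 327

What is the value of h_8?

1389

1st diffs: 18, 48, 96, 162.
2nd diffs: 30, 48, 66.
3rd diffs: 18, 18 (constant).
Newton forward-difference form: h_m = 3 + 18·C(m-1,1) + 30·C(m-1,2) + 18·C(m-1,3).
At m = 8: m-1 = 7, so h_8 = 3 + 126 + 630 + 630 = 1389.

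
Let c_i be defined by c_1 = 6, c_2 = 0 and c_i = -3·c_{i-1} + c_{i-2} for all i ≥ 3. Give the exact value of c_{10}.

-23562

Step forward from the initial values:
c_3 = 6  c_4 = -18  c_5 = 60  c_6 = -198  c_7 = 654  c_8 = -2160  c_9 = 7134  c_{10} = -23562.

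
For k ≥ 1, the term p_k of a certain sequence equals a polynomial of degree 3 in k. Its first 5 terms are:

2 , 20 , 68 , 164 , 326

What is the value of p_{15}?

9536

1st diffs: 18, 48, 96, 162.
2nd diffs: 30, 48, 66.
3rd diffs: 18, 18 (constant).
Newton forward-difference form: p_k = 2 + 18·C(k-1,1) + 30·C(k-1,2) + 18·C(k-1,3).
At k = 15: k-1 = 14, so p_{15} = 2 + 252 + 2730 + 6552 = 9536.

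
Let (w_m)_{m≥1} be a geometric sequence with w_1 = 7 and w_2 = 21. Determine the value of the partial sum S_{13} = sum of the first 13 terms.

5580127

Common ratio r = 3.
w_m = 7·3^(m-1).
S = 7·(3^13 - 1)/(3 - 1) = 7·(1594323 - 1)/(2) = 5580127.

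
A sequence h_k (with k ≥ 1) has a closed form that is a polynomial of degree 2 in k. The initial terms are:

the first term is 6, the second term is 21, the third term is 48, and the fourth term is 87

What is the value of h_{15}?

1308

1st diffs: 15, 27, 39.
2nd diffs: 12, 12 (constant).
Newton forward-difference form: h_k = 6 + 15·C(k-1,1) + 12·C(k-1,2).
At k = 15: k-1 = 14, so h_{15} = 6 + 210 + 1092 = 1308.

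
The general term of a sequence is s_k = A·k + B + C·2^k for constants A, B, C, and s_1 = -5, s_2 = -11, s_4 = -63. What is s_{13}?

-40907

The three given values yield: A + B + 2C = -5; 2A + B + 4C = -11; 4A + B + 16C = -63.
Subtracting the first from the second: A + 2C = -6.
Subtracting the second from the third: 2A + 12C = -52.
Solving: C = -5, A = 4, then B = 1.
Therefore s_{13} = 52 + 1 + (-5)·8192 = -40907.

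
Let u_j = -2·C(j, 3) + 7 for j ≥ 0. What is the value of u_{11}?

C(11, 3) = 165, so u_{11} = -323.

-323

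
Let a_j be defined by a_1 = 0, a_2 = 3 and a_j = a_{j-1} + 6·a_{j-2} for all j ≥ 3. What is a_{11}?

34815

Step forward from the initial values:
a_3 = 3; a_4 = 21; a_5 = 39; a_6 = 165; a_7 = 399; a_8 = 1389; a_9 = 3783; a_{10} = 12117; a_{11} = 34815.
(Characteristic roots are 3 and -2.)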